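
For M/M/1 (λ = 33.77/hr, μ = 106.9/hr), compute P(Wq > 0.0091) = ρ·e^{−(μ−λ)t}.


ρ = 33.77/106.9 = 0.3159
P(Wq > t) = ρ·e^{−(μ−λ)t} = 0.3159·e^{−0.6655}
= 0.3159·0.514025 = 0.162382

Final: 0.162382


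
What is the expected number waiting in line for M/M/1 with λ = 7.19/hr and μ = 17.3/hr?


ρ = 7.19/17.3 = 0.4156
Lq = ρ²/(1−ρ) = 0.1727/0.5844 = 0.2956

Final: 0.2956


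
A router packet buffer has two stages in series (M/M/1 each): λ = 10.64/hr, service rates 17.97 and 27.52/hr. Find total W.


Each node sees arrival rate λ = 10.64/hr (tandem ⇒ throughput preserved).
W₁ = 1/(μ₁−λ) = 1/(17.97−10.64) = 0.13643 hr
W₂ = 1/(μ₂−λ) = 1/(27.52−10.64) = 0.05924 hr
W_total = W₁ + W₂ = 0.13643 + 0.05924 = 0.19567 hr

Final: 0.19567 hr


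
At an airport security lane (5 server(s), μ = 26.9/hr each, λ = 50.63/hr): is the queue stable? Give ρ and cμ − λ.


Total capacity cμ = 5·26.9 = 134.50/hr
ρ = λ/(cμ) = 50.63/134.50 = 0.3764
Stable ⇔ ρ < 1: YES
Spare capacity = cμ − λ = 134.50 − 50.63 = 83.87/hr

Final: ρ = 0.3764; stable; margin = 83.87/hr


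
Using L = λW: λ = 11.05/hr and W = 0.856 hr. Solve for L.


L = λW = 11.05·0.856 = 9.4588

Final: 9.4588


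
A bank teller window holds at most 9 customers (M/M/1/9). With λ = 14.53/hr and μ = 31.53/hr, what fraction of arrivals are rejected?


ρ = λ/μ = 14.53/31.53 = 0.4608
P_K = (1−ρ)ρ^K/(1−ρ^(K+1)) = (0.5392·0.0009373)/(1 − 0.0004319)
= 0.0005054/0.999568 = 0.0005056

Final: 0.0005056


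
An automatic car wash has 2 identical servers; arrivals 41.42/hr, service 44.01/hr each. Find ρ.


ρ = λ/(cμ) = 41.42/(2·44.01) = 41.42/88.02 = 0.4706

Final: 0.4706


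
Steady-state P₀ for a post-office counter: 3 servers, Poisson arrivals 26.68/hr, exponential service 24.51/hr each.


a = λ/μ = 26.68/24.51 = 1.0885; ρ = a/c = 0.3628
Σ_{k=0}^{2} a^k/k! (terms k=0..2) = 1.00000 + 1.08854 + 0.59245 = 2.68099
Tail: a^3/(3!(1−ρ)) = 1.28982/(6·0.6372) = 0.33739
P₀ = 1/(2.68099 + 0.33739) = 1/3.01838 = 0.331304

Final: 0.331304


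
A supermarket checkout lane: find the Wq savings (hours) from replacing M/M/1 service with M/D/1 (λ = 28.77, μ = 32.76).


ρ = 28.77/32.76 = 0.8782
Wq(M/M/1) = ρ/(μ−λ) = 0.8782/3.99 = 0.22010 hr
Wq(M/D/1) = ρ/(2(μ−λ)) = 0.11005 hr
Savings = 0.22010 − 0.11005 = 0.11005 hr

Final: 0.11005 hr


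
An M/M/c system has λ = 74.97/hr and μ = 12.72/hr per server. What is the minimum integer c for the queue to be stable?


Stability requires cμ > λ ⇔ c > λ/μ.
λ/μ = 74.97/12.72 = 5.8939
Minimum integer c = ⌊5.8939⌋ + 1 = 6
Check: 6·12.72 = 76.32 > 74.97, while 5·12.72 = 63.60 ≤ 74.97

Final: 6 servers


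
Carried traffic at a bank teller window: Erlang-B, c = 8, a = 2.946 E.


B(8,2.946) = 0.007420 (Erlang-B)
Carried load = a(1 − B) = 2.946·(1 − 0.007420) = 2.946·0.992580 = 2.9241 E

Final: 2.9241 Erlangs


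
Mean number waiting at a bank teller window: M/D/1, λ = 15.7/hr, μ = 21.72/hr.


ρ = 15.7/21.72 = 0.7228
M/D/1: Lq = ρ²/(2(1−ρ)) = 0.5225/(2·0.2772) = 0.94257

Final: 0.94257


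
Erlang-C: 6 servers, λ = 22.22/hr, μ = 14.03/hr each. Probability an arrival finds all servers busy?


a = λ/μ = 1.5837; ρ = a/6 = 0.2640
P₀ = 0.205132 (from M/M/c formula)
C(c,a) = [a^c/(c!(1−ρ))]·P₀ = [15.78041/(720·0.7360)]·0.205132
= 0.02978·0.205132 = 0.006108

Final: 0.006108


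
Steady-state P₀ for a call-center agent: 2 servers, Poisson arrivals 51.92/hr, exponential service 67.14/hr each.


a = λ/μ = 51.92/67.14 = 0.7733; ρ = a/c = 0.3867
Σ_{k=0}^{1} a^k/k! (terms k=0..1) = 1.00000 + 0.77331 = 1.77331
Tail: a^2/(2!(1−ρ)) = 0.59801/(2·0.6133) = 0.48750
P₀ = 1/(1.77331 + 0.48750) = 1/2.26081 = 0.442320

Final: 0.442320


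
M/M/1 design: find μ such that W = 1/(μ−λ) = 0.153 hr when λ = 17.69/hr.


W = 1/(μ−λ) ⇒ μ − λ = 1/W = 1/0.153 = 6.5359
μ = λ + 1/W = 17.69 + 6.5359 = 24.2259 per hr

Final: 24.2259 /hr


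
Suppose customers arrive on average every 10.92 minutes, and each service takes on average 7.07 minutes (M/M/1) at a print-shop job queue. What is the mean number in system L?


λ = 60/10.92 = 5.4945 /hr
μ = 60/7.07 = 8.4866 /hr
ρ = λ/μ = 5.4945/8.4866 = 0.6474
L = ρ/(1−ρ) = 0.6474/0.3526 = 1.8364

Final: 1.8364


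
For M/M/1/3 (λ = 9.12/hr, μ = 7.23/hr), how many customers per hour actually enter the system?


ρ = 1.2614; P_K = (1−ρ)ρ^3/(1−ρ^4) = 0.342528
λ_eff = λ(1 − P_K) = 9.12·(1 − 0.342528) = 9.12·0.657472 = 5.9961 /hr

Final: 5.9961 /hr


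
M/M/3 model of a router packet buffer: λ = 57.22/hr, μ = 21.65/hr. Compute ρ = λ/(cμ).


ρ = λ/(cμ) = 57.22/(3·21.65) = 57.22/64.95 = 0.8810

Final: 0.8810


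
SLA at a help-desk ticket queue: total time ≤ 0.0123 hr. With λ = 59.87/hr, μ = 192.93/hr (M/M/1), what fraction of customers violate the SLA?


W ~ Exponential(μ−λ) for M/M/1.
μ − λ = 192.93 − 59.87 = 133.0600
P(W > t) = e^{−(μ−λ)t} = e^{−1.6366} = 0.194633

Final: 0.194633


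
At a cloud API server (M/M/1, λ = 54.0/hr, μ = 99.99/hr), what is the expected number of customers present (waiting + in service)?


ρ = λ/μ = 54.0/99.99 = 0.5401
L = ρ/(1−ρ) = 0.5401/(1 − 0.5401) = 0.5401/0.4599 = 1.1742

Final: 1.1742


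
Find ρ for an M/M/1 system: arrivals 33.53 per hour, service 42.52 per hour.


ρ = λ/μ = 33.53/42.52 = 0.7886

Final: 0.7886


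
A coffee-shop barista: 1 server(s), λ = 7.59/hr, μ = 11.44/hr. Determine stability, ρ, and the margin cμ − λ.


Total capacity cμ = 1·11.44 = 11.44/hr
ρ = λ/(cμ) = 7.59/11.44 = 0.6635
Stable ⇔ ρ < 1: YES
Spare capacity = cμ − λ = 11.44 − 7.59 = 3.85/hr

Final: ρ = 0.6635; stable; margin = 3.85/hr


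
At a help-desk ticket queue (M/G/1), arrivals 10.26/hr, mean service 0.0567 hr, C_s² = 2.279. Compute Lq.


ρ = λ·E[S] = 10.26·0.0567 = 0.5817
Lq = ρ²(1+C_s²)/(2(1−ρ)) = 0.3384·(1+2.279)/(2·0.4183)
= 0.3384·3.2790/0.8365 = 1.32656

Final: 1.32656


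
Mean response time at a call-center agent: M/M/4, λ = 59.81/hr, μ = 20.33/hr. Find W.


a = 2.9420; ρ = 0.7355; P₀ = 0.041129
Lq = P₀·a^c·ρ/(c!(1−ρ)²) = 1.34951
Wq = Lq/λ = 1.34951/59.81 = 0.02256 hr
W = Wq + 1/μ = 0.02256 + 0.04919 = 0.07175 hr

Final: 0.07175 hr


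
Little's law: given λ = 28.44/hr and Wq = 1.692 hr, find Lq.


Lq = λWq = 28.44·1.692 = 48.1205

Final: 48.1205


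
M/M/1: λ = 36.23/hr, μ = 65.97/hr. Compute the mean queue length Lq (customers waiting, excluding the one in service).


ρ = 36.23/65.97 = 0.5492
Lq = ρ²/(1−ρ) = 0.3016/0.4508 = 0.6690

Final: 0.6690


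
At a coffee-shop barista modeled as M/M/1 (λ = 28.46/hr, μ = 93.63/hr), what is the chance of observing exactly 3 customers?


ρ = 28.46/93.63 = 0.3040
P_n = (1−ρ)·ρ^n = (1 − 0.3040)·0.3040^3 = 0.6960·0.028084 = 0.019548

Final: 0.019548


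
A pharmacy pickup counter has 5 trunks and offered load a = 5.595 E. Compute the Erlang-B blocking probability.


B(c,a) = (a^c/c!) / Σ_{k=0}^{c} a^k/k!
a^5/5! = 45.689795
Σ terms (k=0..5): 1.00000 + 5.59500 + 15.65201 + 29.19100 + 40.83092 + 45.68979 = 137.958727
B = 45.689795/137.958727 = 0.331185

Final: 0.331185


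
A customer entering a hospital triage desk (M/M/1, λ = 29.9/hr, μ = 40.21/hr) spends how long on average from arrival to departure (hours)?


W = 1/(μ−λ) = 1/(40.21 − 29.9) = 1/10.31 = 0.09699 hr

Final: 0.09699 hr


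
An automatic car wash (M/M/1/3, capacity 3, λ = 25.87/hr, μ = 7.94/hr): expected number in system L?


ρ = 25.87/7.94 = 3.2582
L = ρ[1 − (K+1)ρ^K + Kρ^(K+1)] / [(1−ρ)(1−ρ^(K+1))]
Numerator: 3.2582·(1 − 4·34.588185 + 3·112.694755) = 654.020722
Denominator: (-2.2582)·(-111.694755) = 252.227577
L = 654.020722/252.227577 = 2.5930

Final: 2.5930


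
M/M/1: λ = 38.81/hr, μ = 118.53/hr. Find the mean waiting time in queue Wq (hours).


ρ = 38.81/118.53 = 0.3274
Wq = ρ/(μ−λ) = 0.3274/(118.53 − 38.81) = 0.3274/79.72 = 0.004107 hr

Final: 0.004107 hr


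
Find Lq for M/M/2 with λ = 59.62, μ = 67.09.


a = λ/μ = 0.8887; ρ = a/2 = 0.4443
P₀ = 0.384727
Lq = P₀·a^c·ρ / (c!·(1−ρ)²) = 0.384727·0.78971·0.4443/(2·0.30877)
= 0.21860

Final: 0.21860


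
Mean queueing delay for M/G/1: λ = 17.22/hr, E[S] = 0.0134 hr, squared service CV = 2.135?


ρ = λ·E[S] = 17.22·0.0134 = 0.2307
E[S²] = E[S]²(1+C_s²) = 0.0134²·(1+2.135) = 0.0005629
Wq = λ·E[S²]/(2(1−ρ)) = 17.22·0.0005629/(2·0.7693) = 0.006301 hr

Final: 0.006301 hr


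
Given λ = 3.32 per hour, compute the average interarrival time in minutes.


Mean interarrival time = 1/λ = 1/3.32 hour = 0.30120 hour
In minutes: 0.30120 × 60 = 18.0723 min

Final: 18.0723 min


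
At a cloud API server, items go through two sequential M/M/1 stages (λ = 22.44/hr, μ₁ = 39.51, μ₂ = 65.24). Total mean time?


Each node sees arrival rate λ = 22.44/hr (tandem ⇒ throughput preserved).
W₁ = 1/(μ₁−λ) = 1/(39.51−22.44) = 0.05858 hr
W₂ = 1/(μ₂−λ) = 1/(65.24−22.44) = 0.02336 hr
W_total = W₁ + W₂ = 0.05858 + 0.02336 = 0.08195 hr

Final: 0.08195 hr


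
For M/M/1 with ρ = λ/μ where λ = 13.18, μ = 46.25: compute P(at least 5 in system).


ρ = 13.18/46.25 = 0.2850
P(N ≥ n) = ρ^n = 0.2850^5 = 0.001879

Final: 0.001879


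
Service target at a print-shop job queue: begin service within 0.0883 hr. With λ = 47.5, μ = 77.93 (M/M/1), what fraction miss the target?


ρ = 47.5/77.93 = 0.6095
P(Wq > t) = ρ·e^{−(μ−λ)t} = 0.6095·e^{−2.6870}
= 0.6095·0.068087 = 0.041500

Final: 0.041500


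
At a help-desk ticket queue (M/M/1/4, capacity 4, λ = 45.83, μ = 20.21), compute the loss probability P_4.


ρ = λ/μ = 45.83/20.21 = 2.2677
P_K = (1−ρ)ρ^K/(1−ρ^(K+1)) = (-1.2677·26.444428)/(1 − 59.967745)
= -33.523317/-58.967745 = 0.568503

Final: 0.568503


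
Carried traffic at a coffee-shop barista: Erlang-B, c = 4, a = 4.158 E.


B(4,4.158) = 0.325708 (Erlang-B)
Carried load = a(1 − B) = 4.158·(1 − 0.325708) = 4.158·0.674292 = 2.8037 E

Final: 2.8037 Erlangs


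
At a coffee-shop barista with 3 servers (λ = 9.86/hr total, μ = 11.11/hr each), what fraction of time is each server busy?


ρ = λ/(cμ) = 9.86/(3·11.11) = 9.86/33.33 = 0.2958

Final: 0.2958


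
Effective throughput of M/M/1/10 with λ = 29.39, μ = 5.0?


ρ = 5.8780; P_K = (1−ρ)ρ^10/(1−ρ^11) = 0.829874
λ_eff = λ(1 − P_K) = 29.39·(1 − 0.829874) = 29.39·0.170126 = 5.0000 /hr

Final: 5.0000 /hr


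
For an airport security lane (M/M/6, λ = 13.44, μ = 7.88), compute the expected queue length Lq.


a = λ/μ = 1.7056; ρ = a/6 = 0.2843
P₀ = 0.181565
Lq = P₀·a^c·ρ / (c!·(1−ρ)²) = 0.181565·24.61718·0.2843/(720·0.51228)
= 0.003445

Final: 0.003445


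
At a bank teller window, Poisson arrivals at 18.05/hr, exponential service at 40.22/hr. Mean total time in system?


W = 1/(μ−λ) = 1/(40.22 − 18.05) = 1/22.17 = 0.04511 hr

Final: 0.04511 hr


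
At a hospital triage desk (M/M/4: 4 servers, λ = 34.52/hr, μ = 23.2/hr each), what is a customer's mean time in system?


a = 1.4879; ρ = 0.3720; P₀ = 0.223757
Lq = P₀·a^c·ρ/(c!(1−ρ)²) = 0.04310
Wq = Lq/λ = 0.04310/34.52 = 0.001249 hr
W = Wq + 1/μ = 0.001249 + 0.04310 = 0.04435 hr

Final: 0.04435 hr


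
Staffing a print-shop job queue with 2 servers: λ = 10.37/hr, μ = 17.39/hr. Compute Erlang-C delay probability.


a = λ/μ = 0.5963; ρ = a/2 = 0.2982
P₀ = 0.540642 (from M/M/c formula)
C(c,a) = [a^c/(c!(1−ρ))]·P₀ = [0.35560/(2·0.7018)]·0.540642
= 0.25333·0.540642 = 0.136962

Final: 0.136962


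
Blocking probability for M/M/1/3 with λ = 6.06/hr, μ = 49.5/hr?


ρ = λ/μ = 6.06/49.5 = 0.1224
P_K = (1−ρ)ρ^K/(1−ρ^(K+1)) = (0.8776·0.001835)/(1 − 0.0002246)
= 0.001610/0.999775 = 0.001611

Final: 0.001611


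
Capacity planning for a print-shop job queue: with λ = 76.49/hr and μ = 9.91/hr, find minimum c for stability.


Stability requires cμ > λ ⇔ c > λ/μ.
λ/μ = 76.49/9.91 = 7.7185
Minimum integer c = ⌊7.7185⌋ + 1 = 8
Check: 8·9.91 = 79.28 > 76.49, while 7·9.91 = 69.37 ≤ 76.49

Final: 8 servers


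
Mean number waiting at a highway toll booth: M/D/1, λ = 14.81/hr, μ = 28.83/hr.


ρ = 14.81/28.83 = 0.5137
M/D/1: Lq = ρ²/(2(1−ρ)) = 0.2639/(2·0.4863) = 0.27132

Final: 0.27132


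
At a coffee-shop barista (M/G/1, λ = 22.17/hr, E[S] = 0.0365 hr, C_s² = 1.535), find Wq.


ρ = λ·E[S] = 22.17·0.0365 = 0.8092
E[S²] = E[S]²(1+C_s²) = 0.0365²·(1+1.535) = 0.003377
Wq = λ·E[S²]/(2(1−ρ)) = 22.17·0.003377/(2·0.1908) = 0.19622 hr

Final: 0.19622 hr


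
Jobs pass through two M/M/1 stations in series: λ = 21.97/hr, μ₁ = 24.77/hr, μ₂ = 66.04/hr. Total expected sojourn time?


Each node sees arrival rate λ = 21.97/hr (tandem ⇒ throughput preserved).
W₁ = 1/(μ₁−λ) = 1/(24.77−21.97) = 0.35714 hr
W₂ = 1/(μ₂−λ) = 1/(66.04−21.97) = 0.02269 hr
W_total = W₁ + W₂ = 0.35714 + 0.02269 = 0.37983 hr

Final: 0.37983 hr


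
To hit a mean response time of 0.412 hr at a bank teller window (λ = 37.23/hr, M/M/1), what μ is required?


W = 1/(μ−λ) ⇒ μ − λ = 1/W = 1/0.412 = 2.4272
μ = λ + 1/W = 37.23 + 2.4272 = 39.6572 per hr

Final: 39.6572 /hr


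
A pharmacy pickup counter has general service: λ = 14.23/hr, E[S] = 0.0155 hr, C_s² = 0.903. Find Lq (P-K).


ρ = λ·E[S] = 14.23·0.0155 = 0.2206
Lq = ρ²(1+C_s²)/(2(1−ρ)) = 0.04865·(1+0.903)/(2·0.7794)
= 0.04865·1.9030/1.5589 = 0.05939

Final: 0.05939


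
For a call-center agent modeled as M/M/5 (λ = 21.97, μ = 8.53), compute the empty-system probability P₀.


a = λ/μ = 21.97/8.53 = 2.5756; ρ = a/c = 0.5151
Σ_{k=0}^{4} a^k/k! (terms k=0..4) = 1.00000 + 2.57562 + 3.31690 + 2.84768 + 1.83363 = 11.57383
Tail: a^5/(5!(1−ρ)) = 113.34572/(120·0.4849) = 1.94802
P₀ = 1/(11.57383 + 1.94802) = 1/13.52185 = 0.073954

Final: 0.073954


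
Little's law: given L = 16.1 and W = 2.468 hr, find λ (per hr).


λ = L/W = 16.1/2.468 = 6.5235 /hr

Final: 6.5235 /hr


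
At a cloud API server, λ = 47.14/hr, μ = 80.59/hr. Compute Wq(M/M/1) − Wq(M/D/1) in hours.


ρ = 47.14/80.59 = 0.5849
Wq(M/M/1) = ρ/(μ−λ) = 0.5849/33.45 = 0.01749 hr
Wq(M/D/1) = ρ/(2(μ−λ)) = 0.008743 hr
Savings = 0.01749 − 0.008743 = 0.008743 hr

Final: 0.008743 hr


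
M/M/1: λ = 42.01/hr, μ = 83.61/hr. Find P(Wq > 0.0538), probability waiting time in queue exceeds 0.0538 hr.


ρ = 42.01/83.61 = 0.5025
P(Wq > t) = ρ·e^{−(μ−λ)t} = 0.5025·e^{−2.2381}
= 0.5025·0.106663 = 0.053593

Final: 0.053593


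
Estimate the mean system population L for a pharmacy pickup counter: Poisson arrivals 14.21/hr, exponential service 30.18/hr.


ρ = λ/μ = 14.21/30.18 = 0.4708
L = ρ/(1−ρ) = 0.4708/(1 − 0.4708) = 0.4708/0.5292 = 0.8898

Final: 0.8898


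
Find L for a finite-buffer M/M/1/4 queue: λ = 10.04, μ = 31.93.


ρ = 10.04/31.93 = 0.3144
L = ρ[1 − (K+1)ρ^K + Kρ^(K+1)] / [(1−ρ)(1−ρ^(K+1))]
Numerator: 0.3144·(1 − 5·0.009776 + 4·0.003074) = 0.302935
Denominator: (0.6856)·(0.996926) = 0.683455
L = 0.302935/0.683455 = 0.4432

Final: 0.4432


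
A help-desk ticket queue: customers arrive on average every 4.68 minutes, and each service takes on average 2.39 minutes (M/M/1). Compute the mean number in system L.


λ = 60/4.68 = 12.8205 /hr
μ = 60/2.39 = 25.1046 /hr
ρ = λ/μ = 12.8205/25.1046 = 0.5107
L = ρ/(1−ρ) = 0.5107/0.4893 = 1.0437

Final: 1.0437


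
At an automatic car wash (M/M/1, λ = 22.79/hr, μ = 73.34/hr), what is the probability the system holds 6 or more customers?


ρ = 22.79/73.34 = 0.3107
P(N ≥ n) = ρ^n = 0.3107^6 = 0.0009004

Final: 0.0009004


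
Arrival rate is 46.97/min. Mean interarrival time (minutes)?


Mean interarrival time = 1/λ = 1/46.97 minute = 0.02129 minute
In minutes: 0.02129 × 1 = 0.02129 min

Final: 0.02129 min


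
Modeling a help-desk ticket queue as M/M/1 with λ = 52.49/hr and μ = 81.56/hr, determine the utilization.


ρ = λ/μ = 52.49/81.56 = 0.6436

Final: 0.6436


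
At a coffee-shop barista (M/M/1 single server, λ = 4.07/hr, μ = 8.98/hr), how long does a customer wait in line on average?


ρ = 4.07/8.98 = 0.4532
Wq = ρ/(μ−λ) = 0.4532/(8.98 − 4.07) = 0.4532/4.91 = 0.09231 hr

Final: 0.09231 hr


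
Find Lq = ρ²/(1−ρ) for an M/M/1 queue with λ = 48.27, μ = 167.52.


ρ = 48.27/167.52 = 0.2881
Lq = ρ²/(1−ρ) = 0.08303/0.7119 = 0.1166

Final: 0.1166


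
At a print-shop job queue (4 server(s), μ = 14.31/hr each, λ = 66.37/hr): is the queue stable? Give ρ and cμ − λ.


Total capacity cμ = 4·14.31 = 57.24/hr
ρ = λ/(cμ) = 66.37/57.24 = 1.1595
Stable ⇔ ρ < 1: NO
Spare capacity = cμ − λ = 57.24 − 66.37 = -9.13/hr

Final: ρ = 1.1595; unstable; margin = -9.13/hr


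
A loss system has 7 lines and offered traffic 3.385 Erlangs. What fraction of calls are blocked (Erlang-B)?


B(c,a) = (a^c/c!) / Σ_{k=0}^{c} a^k/k!
a^7/7! = 1.010369
Σ terms (k=0..7): 1.00000 + 3.38500 + 5.72911 + 6.46435 + 5.47046 + 3.70350 + 2.08939 + 1.01037 = 28.852174
B = 1.010369/28.852174 = 0.035019

Final: 0.035019


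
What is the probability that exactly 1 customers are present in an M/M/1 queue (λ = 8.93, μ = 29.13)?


ρ = 8.93/29.13 = 0.3066
P_n = (1−ρ)·ρ^n = (1 − 0.3066)·0.3066^1 = 0.6934·0.306557 = 0.212580

Final: 0.212580


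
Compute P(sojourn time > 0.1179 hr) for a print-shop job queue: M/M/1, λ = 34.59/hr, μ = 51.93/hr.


W ~ Exponential(μ−λ) for M/M/1.
μ − λ = 51.93 − 34.59 = 17.3400
P(W > t) = e^{−(μ−λ)t} = e^{−2.0444} = 0.129460

Final: 0.129460


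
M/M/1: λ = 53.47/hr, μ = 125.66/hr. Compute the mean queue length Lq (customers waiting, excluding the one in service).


ρ = 53.47/125.66 = 0.4255
Lq = ρ²/(1−ρ) = 0.1811/0.5745 = 0.3152

Final: 0.3152


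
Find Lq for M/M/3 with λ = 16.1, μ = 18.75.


a = λ/μ = 0.8587; ρ = a/3 = 0.2862
P₀ = 0.421026
Lq = P₀·a^c·ρ / (c!·(1−ρ)²) = 0.421026·0.63310·0.2862/(6·0.50948)
= 0.02496

Final: 0.02496


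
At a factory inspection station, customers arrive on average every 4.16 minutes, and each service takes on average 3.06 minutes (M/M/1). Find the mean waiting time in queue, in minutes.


λ = 60/4.16 = 14.4231 /hr
μ = 60/3.06 = 19.6078 /hr
ρ = λ/μ = 14.4231/19.6078 = 0.7356
Wq = ρ/(μ−λ) = 0.7356/(19.6078−14.4231) = 0.14187 hr
In minutes: 0.14187·60 = 8.512 min

Final: 8.512 min


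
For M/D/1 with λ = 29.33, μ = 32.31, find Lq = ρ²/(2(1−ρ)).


ρ = 29.33/32.31 = 0.9078
M/D/1: Lq = ρ²/(2(1−ρ)) = 0.8240/(2·0.09223) = 4.46726

Final: 4.46726


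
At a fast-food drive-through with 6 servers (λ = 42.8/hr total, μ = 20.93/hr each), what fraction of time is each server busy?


ρ = λ/(cμ) = 42.8/(6·20.93) = 42.8/125.58 = 0.3408

Final: 0.3408


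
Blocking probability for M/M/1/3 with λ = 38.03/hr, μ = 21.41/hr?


ρ = λ/μ = 38.03/21.41 = 1.7763
P_K = (1−ρ)ρ^K/(1−ρ^(K+1)) = (-0.7763·5.604398)/(1 − 9.954940)
= -4.350542/-8.954940 = 0.485826

Final: 0.485826


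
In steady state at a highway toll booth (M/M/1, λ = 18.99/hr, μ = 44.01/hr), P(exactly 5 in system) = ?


ρ = 18.99/44.01 = 0.4315
P_n = (1−ρ)·ρ^n = (1 − 0.4315)·0.4315^5 = 0.5685·0.014958 = 0.008504

Final: 0.008504


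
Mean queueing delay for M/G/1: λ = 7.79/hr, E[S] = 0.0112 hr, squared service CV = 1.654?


ρ = λ·E[S] = 7.79·0.0112 = 0.08725
E[S²] = E[S]²(1+C_s²) = 0.0112²·(1+1.654) = 0.0003329
Wq = λ·E[S²]/(2(1−ρ)) = 7.79·0.0003329/(2·0.9128) = 0.001421 hr

Final: 0.001421 hr


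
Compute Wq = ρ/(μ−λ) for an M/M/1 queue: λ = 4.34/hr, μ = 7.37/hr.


ρ = 4.34/7.37 = 0.5889
Wq = ρ/(μ−λ) = 0.5889/(7.37 − 4.34) = 0.5889/3.03 = 0.1943 hr

Final: 0.1943 hr


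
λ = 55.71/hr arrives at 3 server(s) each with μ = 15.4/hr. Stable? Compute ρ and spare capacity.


Total capacity cμ = 3·15.4 = 46.20/hr
ρ = λ/(cμ) = 55.71/46.20 = 1.2058
Stable ⇔ ρ < 1: NO
Spare capacity = cμ − λ = 46.20 − 55.71 = -9.51/hr

Final: ρ = 1.2058; unstable; margin = -9.51/hr


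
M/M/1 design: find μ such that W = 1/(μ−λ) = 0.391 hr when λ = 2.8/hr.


W = 1/(μ−λ) ⇒ μ − λ = 1/W = 1/0.391 = 2.5575
μ = λ + 1/W = 2.8 + 2.5575 = 5.3575 per hr

Final: 5.3575 /hr


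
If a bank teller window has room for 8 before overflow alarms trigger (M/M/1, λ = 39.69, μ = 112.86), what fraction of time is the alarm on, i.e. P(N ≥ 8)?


ρ = 39.69/112.86 = 0.3517
P(N ≥ n) = ρ^n = 0.3517^8 = 0.0002340

Final: 0.0002340


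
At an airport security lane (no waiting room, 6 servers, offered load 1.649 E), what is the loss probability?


B(c,a) = (a^c/c!) / Σ_{k=0}^{c} a^k/k!
a^6/6! = 0.027925
Σ terms (k=0..6): 1.00000 + 1.64900 + 1.35960 + 0.74733 + 0.30809 + 0.10161 + 0.02792 = 5.193545
B = 0.027925/5.193545 = 0.005377

Final: 0.005377


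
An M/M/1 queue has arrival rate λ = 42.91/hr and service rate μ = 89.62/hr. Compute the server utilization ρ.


ρ = λ/μ = 42.91/89.62 = 0.4788

Final: 0.4788


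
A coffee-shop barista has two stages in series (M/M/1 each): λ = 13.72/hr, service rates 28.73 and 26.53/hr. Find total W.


Each node sees arrival rate λ = 13.72/hr (tandem ⇒ throughput preserved).
W₁ = 1/(μ₁−λ) = 1/(28.73−13.72) = 0.06662 hr
W₂ = 1/(μ₂−λ) = 1/(26.53−13.72) = 0.07806 hr
W_total = W₁ + W₂ = 0.06662 + 0.07806 = 0.14469 hr

Final: 0.14469 hr


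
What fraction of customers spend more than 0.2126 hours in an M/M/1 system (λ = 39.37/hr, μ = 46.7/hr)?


W ~ Exponential(μ−λ) for M/M/1.
μ − λ = 46.7 − 39.37 = 7.3300
P(W > t) = e^{−(μ−λ)t} = e^{−1.5584} = 0.210481

Final: 0.210481


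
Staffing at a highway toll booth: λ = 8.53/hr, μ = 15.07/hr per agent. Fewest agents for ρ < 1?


Stability requires cμ > λ ⇔ c > λ/μ.
λ/μ = 8.53/15.07 = 0.5660
Minimum integer c = ⌊0.5660⌋ + 1 = 1
Check: 1·15.07 = 15.07 > 8.53, while 0·15.07 = 0.00 ≤ 8.53

Final: 1 servers


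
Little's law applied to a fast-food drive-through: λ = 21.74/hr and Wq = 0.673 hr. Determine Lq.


Lq = λWq = 21.74·0.673 = 14.6310

Final: 14.6310


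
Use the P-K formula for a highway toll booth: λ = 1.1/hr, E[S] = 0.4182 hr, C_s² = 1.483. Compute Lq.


ρ = λ·E[S] = 1.1·0.4182 = 0.4600
Lq = ρ²(1+C_s²)/(2(1−ρ)) = 0.2116·(1+1.483)/(2·0.5400)
= 0.2116·2.4830/1.0800 = 0.48654

Final: 0.48654


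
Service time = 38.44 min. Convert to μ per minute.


μ = 1/(service time) in consistent units.
1 minute = 1 min, so μ = 1/38.44 = 0.02601 per minute

Final: 0.02601 /min


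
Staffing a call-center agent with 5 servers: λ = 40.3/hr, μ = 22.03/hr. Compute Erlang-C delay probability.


a = λ/μ = 1.8293; ρ = a/5 = 0.3659
P₀ = 0.159779 (from M/M/c formula)
C(c,a) = [a^c/(c!(1−ρ))]·P₀ = [20.48579/(120·0.6341)]·0.159779
= 0.26921·0.159779 = 0.043014

Final: 0.043014


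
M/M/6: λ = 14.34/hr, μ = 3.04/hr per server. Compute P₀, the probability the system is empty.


a = λ/μ = 14.34/3.04 = 4.7171; ρ = a/c = 0.7862
Σ_{k=0}^{5} a^k/k! (terms k=0..5) = 1.00000 + 4.71711 + 11.12554 + 17.49345 + 20.62961 + 19.46241 = 74.42812
Tail: a^6/(6!(1−ρ)) = 11016.74777/(720·0.2138) = 71.56178
P₀ = 1/(74.42812 + 71.56178) = 1/145.98990 = 0.006850

Final: 0.006850


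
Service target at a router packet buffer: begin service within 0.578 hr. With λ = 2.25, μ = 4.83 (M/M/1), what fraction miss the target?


ρ = 2.25/4.83 = 0.4658
P(Wq > t) = ρ·e^{−(μ−λ)t} = 0.4658·e^{−1.4912}
= 0.4658·0.225093 = 0.104857

Final: 0.104857


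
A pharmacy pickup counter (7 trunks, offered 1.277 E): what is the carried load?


B(7,1.277) = 0.0003064 (Erlang-B)
Carried load = a(1 − B) = 1.277·(1 − 0.0003064) = 1.277·0.999694 = 1.2766 E

Final: 1.2766 Erlangs


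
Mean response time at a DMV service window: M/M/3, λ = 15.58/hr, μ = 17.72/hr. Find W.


a = 0.8792; ρ = 0.2931; P₀ = 0.412201
Lq = P₀·a^c·ρ/(c!(1−ρ)²) = 0.02738
Wq = Lq/λ = 0.02738/15.58 = 0.001758 hr
W = Wq + 1/μ = 0.001758 + 0.05643 = 0.05819 hr

Final: 0.05819 hr


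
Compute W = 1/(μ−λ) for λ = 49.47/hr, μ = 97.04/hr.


W = 1/(μ−λ) = 1/(97.04 − 49.47) = 1/47.57 = 0.02102 hr

Final: 0.02102 hr


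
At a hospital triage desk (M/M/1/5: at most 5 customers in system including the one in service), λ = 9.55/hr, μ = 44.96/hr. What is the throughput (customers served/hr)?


ρ = 0.2124; P_K = (1−ρ)ρ^5/(1−ρ^6) = 0.0003406
λ_eff = λ(1 − P_K) = 9.55·(1 − 0.0003406) = 9.55·0.999659 = 9.5467 /hr

Final: 9.5467 /hr


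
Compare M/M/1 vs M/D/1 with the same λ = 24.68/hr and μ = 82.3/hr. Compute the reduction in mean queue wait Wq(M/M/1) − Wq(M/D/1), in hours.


ρ = 24.68/82.3 = 0.2999
Wq(M/M/1) = ρ/(μ−λ) = 0.2999/57.62 = 0.005204 hr
Wq(M/D/1) = ρ/(2(μ−λ)) = 0.002602 hr
Savings = 0.005204 − 0.002602 = 0.002602 hr

Final: 0.002602 hr


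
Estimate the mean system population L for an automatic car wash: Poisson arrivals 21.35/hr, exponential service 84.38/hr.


ρ = λ/μ = 21.35/84.38 = 0.2530
L = ρ/(1−ρ) = 0.2530/(1 − 0.2530) = 0.2530/0.7470 = 0.3387

Final: 0.3387


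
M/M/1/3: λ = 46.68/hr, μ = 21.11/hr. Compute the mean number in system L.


ρ = 46.68/21.11 = 2.2113
L = ρ[1 − (K+1)ρ^K + Kρ^(K+1)] / [(1−ρ)(1−ρ^(K+1))]
Numerator: 2.2113·(1 − 4·10.812543 + 3·23.909498) = 65.184656
Denominator: (-1.2113)·(-22.909498) = 27.749686
L = 65.184656/27.749686 = 2.3490

Final: 2.3490


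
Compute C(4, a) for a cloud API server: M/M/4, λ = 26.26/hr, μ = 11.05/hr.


a = λ/μ = 2.3765; ρ = a/4 = 0.5941
P₀ = 0.085386 (from M/M/c formula)
C(c,a) = [a^c/(c!(1−ρ))]·P₀ = [31.89553/(24·0.4059)]·0.085386
= 3.27430·0.085386 = 0.279580

Final: 0.279580


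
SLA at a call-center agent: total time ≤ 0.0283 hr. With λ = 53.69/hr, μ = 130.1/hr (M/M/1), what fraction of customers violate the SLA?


W ~ Exponential(μ−λ) for M/M/1.
μ − λ = 130.1 − 53.69 = 76.4100
P(W > t) = e^{−(μ−λ)t} = e^{−2.1624} = 0.115048

Final: 0.115048


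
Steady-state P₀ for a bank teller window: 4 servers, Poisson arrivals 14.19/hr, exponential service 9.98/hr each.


a = λ/μ = 14.19/9.98 = 1.4218; ρ = a/c = 0.3555
Σ_{k=0}^{3} a^k/k! (terms k=0..3) = 1.00000 + 1.42184 + 1.01082 + 0.47908 = 3.91174
Tail: a^4/(4!(1−ρ)) = 4.08703/(24·0.6445) = 0.26421
P₀ = 1/(3.91174 + 0.26421) = 1/4.17595 = 0.239467

Final: 0.239467


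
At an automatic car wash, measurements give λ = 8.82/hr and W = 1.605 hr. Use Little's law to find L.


L = λW = 8.82·1.605 = 14.1561

Final: 14.1561


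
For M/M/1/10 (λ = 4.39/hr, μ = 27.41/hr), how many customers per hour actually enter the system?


ρ = 0.1602; P_K = (1−ρ)ρ^10/(1−ρ^11) = 0.000000009327
λ_eff = λ(1 − P_K) = 4.39·(1 − 0.000000009327) = 4.39·1.000000 = 4.3900 /hr

Final: 4.3900 /hr


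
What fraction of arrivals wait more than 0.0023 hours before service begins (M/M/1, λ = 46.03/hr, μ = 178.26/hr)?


ρ = 46.03/178.26 = 0.2582
P(Wq > t) = ρ·e^{−(μ−λ)t} = 0.2582·e^{−0.3041}
= 0.2582·0.737766 = 0.190505

Final: 0.190505


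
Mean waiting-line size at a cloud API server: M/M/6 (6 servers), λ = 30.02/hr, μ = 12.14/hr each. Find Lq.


a = λ/μ = 2.4728; ρ = a/6 = 0.4121
P₀ = 0.083899
Lq = P₀·a^c·ρ / (c!·(1−ρ)²) = 0.083899·228.63989·0.4121/(720·0.34558)
= 0.03177

Final: 0.03177


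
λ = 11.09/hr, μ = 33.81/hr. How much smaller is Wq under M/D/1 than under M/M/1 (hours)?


ρ = 11.09/33.81 = 0.3280
Wq(M/M/1) = ρ/(μ−λ) = 0.3280/22.72 = 0.01444 hr
Wq(M/D/1) = ρ/(2(μ−λ)) = 0.007219 hr
Savings = 0.01444 − 0.007219 = 0.007219 hr

Final: 0.007219 hr


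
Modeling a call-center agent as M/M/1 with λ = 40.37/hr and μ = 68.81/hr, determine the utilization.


ρ = λ/μ = 40.37/68.81 = 0.5867

Final: 0.5867


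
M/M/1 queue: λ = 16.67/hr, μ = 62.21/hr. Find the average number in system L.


ρ = λ/μ = 16.67/62.21 = 0.2680
L = ρ/(1−ρ) = 0.2680/(1 − 0.2680) = 0.2680/0.7320 = 0.3661

Final: 0.3661


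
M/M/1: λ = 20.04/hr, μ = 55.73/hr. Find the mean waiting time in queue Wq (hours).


ρ = 20.04/55.73 = 0.3596
Wq = ρ/(μ−λ) = 0.3596/(55.73 − 20.04) = 0.3596/35.69 = 0.01008 hr

Final: 0.01008 hr


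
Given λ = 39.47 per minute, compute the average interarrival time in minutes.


Mean interarrival time = 1/λ = 1/39.47 minute = 0.02534 minute
In minutes: 0.02534 × 1 = 0.02534 min

Final: 0.02534 min


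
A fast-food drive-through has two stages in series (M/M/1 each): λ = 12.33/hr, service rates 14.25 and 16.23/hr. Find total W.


Each node sees arrival rate λ = 12.33/hr (tandem ⇒ throughput preserved).
W₁ = 1/(μ₁−λ) = 1/(14.25−12.33) = 0.52083 hr
W₂ = 1/(μ₂−λ) = 1/(16.23−12.33) = 0.25641 hr
W_total = W₁ + W₂ = 0.52083 + 0.25641 = 0.77724 hr

Final: 0.77724 hr


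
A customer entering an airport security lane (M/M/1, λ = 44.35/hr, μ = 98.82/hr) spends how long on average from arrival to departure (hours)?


W = 1/(μ−λ) = 1/(98.82 − 44.35) = 1/54.47 = 0.01836 hr

Final: 0.01836 hr


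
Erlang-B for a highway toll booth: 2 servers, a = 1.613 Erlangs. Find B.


B(c,a) = (a^c/c!) / Σ_{k=0}^{c} a^k/k!
a^2/2! = 1.300884
Σ terms (k=0..2): 1.00000 + 1.61300 + 1.30088 = 3.913884
B = 1.300884/3.913884 = 0.332377

Final: 0.332377


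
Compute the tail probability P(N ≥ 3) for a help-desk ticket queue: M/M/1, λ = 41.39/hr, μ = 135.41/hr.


ρ = 41.39/135.41 = 0.3057
P(N ≥ n) = ρ^n = 0.3057^3 = 0.028558

Final: 0.028558


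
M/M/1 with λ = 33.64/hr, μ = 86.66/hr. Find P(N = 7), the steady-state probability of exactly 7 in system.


ρ = 33.64/86.66 = 0.3882
P_n = (1−ρ)·ρ^n = (1 − 0.3882)·0.3882^7 = 0.6118·0.001328 = 0.0008126

Final: 0.0008126


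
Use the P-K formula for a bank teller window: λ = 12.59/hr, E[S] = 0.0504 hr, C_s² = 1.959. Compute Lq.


ρ = λ·E[S] = 12.59·0.0504 = 0.6345
Lq = ρ²(1+C_s²)/(2(1−ρ)) = 0.4026·(1+1.959)/(2·0.3655)
= 0.4026·2.9590/0.7309 = 1.62998

Final: 1.62998


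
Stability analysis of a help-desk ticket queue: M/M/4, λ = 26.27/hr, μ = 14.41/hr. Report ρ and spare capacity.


Total capacity cμ = 4·14.41 = 57.64/hr
ρ = λ/(cμ) = 26.27/57.64 = 0.4558
Stable ⇔ ρ < 1: YES
Spare capacity = cμ − λ = 57.64 − 26.27 = 31.37/hr

Final: ρ = 0.4558; stable; margin = 31.37/hr


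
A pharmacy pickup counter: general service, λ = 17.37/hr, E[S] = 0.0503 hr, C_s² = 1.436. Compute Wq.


ρ = λ·E[S] = 17.37·0.0503 = 0.8737
E[S²] = E[S]²(1+C_s²) = 0.0503²·(1+1.436) = 0.006163
Wq = λ·E[S²]/(2(1−ρ)) = 17.37·0.006163/(2·0.1263) = 0.42386 hr

Final: 0.42386 hr


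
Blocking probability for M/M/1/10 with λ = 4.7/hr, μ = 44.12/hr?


ρ = λ/μ = 4.7/44.12 = 0.1065
P_K = (1−ρ)ρ^K/(1−ρ^(K+1)) = (0.8935·1.882e-10)/(1 − 2.005e-11)
= 1.682e-10/1.000000 = 1.682e-10

Final: 1.682e-10


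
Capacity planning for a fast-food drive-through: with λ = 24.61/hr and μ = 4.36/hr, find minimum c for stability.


Stability requires cμ > λ ⇔ c > λ/μ.
λ/μ = 24.61/4.36 = 5.6445
Minimum integer c = ⌊5.6445⌋ + 1 = 6
Check: 6·4.36 = 26.16 > 24.61, while 5·4.36 = 21.80 ≤ 24.61

Final: 6 servers


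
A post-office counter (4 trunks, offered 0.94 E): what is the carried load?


B(4,0.94) = 0.012744 (Erlang-B)
Carried load = a(1 − B) = 0.94·(1 − 0.012744) = 0.94·0.987256 = 0.9280 E

Final: 0.9280 Erlangs


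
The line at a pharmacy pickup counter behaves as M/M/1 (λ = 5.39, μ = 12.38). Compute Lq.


ρ = 5.39/12.38 = 0.4354
Lq = ρ²/(1−ρ) = 0.1896/0.5646 = 0.3357

Final: 0.3357


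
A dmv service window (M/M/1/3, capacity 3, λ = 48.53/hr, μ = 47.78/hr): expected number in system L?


ρ = 48.53/47.78 = 1.0157
L = ρ[1 − (K+1)ρ^K + Kρ^(K+1)] / [(1−ρ)(1−ρ^(K+1))]
Numerator: 1.0157·(1 − 4·1.047834 + 3·1.064282) = 0.001533
Denominator: (-0.01570)·(-0.064282) = 0.001009
L = 0.001533/0.001009 = 1.5195

Final: 1.5195


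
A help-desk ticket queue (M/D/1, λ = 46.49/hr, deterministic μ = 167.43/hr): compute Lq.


ρ = 46.49/167.43 = 0.2777
M/D/1: Lq = ρ²/(2(1−ρ)) = 0.07710/(2·0.7223) = 0.05337

Final: 0.05337


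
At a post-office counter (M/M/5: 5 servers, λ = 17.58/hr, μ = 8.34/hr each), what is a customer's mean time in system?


a = 2.1079; ρ = 0.4216; P₀ = 0.120297
Lq = P₀·a^c·ρ/(c!(1−ρ)²) = 0.05257
Wq = Lq/λ = 0.05257/17.58 = 0.002990 hr
W = Wq + 1/μ = 0.002990 + 0.11990 = 0.12289 hr

Final: 0.12289 hr


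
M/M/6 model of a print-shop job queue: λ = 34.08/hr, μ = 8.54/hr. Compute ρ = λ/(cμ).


ρ = λ/(cμ) = 34.08/(6·8.54) = 34.08/51.24 = 0.6651

Final: 0.6651


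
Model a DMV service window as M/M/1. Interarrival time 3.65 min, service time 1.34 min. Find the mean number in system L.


λ = 60/3.65 = 16.4384 /hr
μ = 60/1.34 = 44.7761 /hr
ρ = λ/μ = 16.4384/44.7761 = 0.3671
L = ρ/(1−ρ) = 0.3671/0.6329 = 0.5801

Final: 0.5801


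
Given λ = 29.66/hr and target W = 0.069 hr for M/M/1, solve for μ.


W = 1/(μ−λ) ⇒ μ − λ = 1/W = 1/0.069 = 14.4928
μ = λ + 1/W = 29.66 + 14.4928 = 44.1528 per hr

Final: 44.1528 /hr


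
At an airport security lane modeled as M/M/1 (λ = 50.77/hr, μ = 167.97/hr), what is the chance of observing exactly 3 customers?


ρ = 50.77/167.97 = 0.3023
P_n = (1−ρ)·ρ^n = (1 − 0.3023)·0.3023^3 = 0.6977·0.027614 = 0.019267

Final: 0.019267


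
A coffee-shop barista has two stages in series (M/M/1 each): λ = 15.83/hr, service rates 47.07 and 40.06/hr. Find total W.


Each node sees arrival rate λ = 15.83/hr (tandem ⇒ throughput preserved).
W₁ = 1/(μ₁−λ) = 1/(47.07−15.83) = 0.03201 hr
W₂ = 1/(μ₂−λ) = 1/(40.06−15.83) = 0.04127 hr
W_total = W₁ + W₂ = 0.03201 + 0.04127 = 0.07328 hr

Final: 0.07328 hr


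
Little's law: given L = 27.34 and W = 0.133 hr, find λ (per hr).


λ = L/W = 27.34/0.133 = 205.5639 /hr

Final: 205.5639 /hr


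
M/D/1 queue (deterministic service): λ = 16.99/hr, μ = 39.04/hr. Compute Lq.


ρ = 16.99/39.04 = 0.4352
M/D/1: Lq = ρ²/(2(1−ρ)) = 0.1894/(2·0.5648) = 0.16766

Final: 0.16766


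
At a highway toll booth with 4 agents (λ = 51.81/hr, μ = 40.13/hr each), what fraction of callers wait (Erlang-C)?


a = λ/μ = 1.2911; ρ = a/4 = 0.3228
P₀ = 0.273668 (from M/M/c formula)
C(c,a) = [a^c/(c!(1−ρ))]·P₀ = [2.77829/(24·0.6772)]·0.273668
= 0.17093·0.273668 = 0.046779

Final: 0.046779


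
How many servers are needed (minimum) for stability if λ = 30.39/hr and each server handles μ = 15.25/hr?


Stability requires cμ > λ ⇔ c > λ/μ.
λ/μ = 30.39/15.25 = 1.9928
Minimum integer c = ⌊1.9928⌋ + 1 = 2
Check: 2·15.25 = 30.50 > 30.39, while 1·15.25 = 15.25 ≤ 30.39

Final: 2 servers


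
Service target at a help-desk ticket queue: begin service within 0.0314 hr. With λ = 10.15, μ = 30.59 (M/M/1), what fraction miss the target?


ρ = 10.15/30.59 = 0.3318
P(Wq > t) = ρ·e^{−(μ−λ)t} = 0.3318·e^{−0.6418}
= 0.3318·0.526336 = 0.174642

Final: 0.174642


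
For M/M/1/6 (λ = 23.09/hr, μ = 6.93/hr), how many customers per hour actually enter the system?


ρ = 3.3319; P_K = (1−ρ)ρ^6/(1−ρ^7) = 0.700024
λ_eff = λ(1 − P_K) = 23.09·(1 − 0.700024) = 23.09·0.299976 = 6.9265 /hr

Final: 6.9265 /hr


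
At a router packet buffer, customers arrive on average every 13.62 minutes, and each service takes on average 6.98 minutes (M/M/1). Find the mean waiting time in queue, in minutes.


λ = 60/13.62 = 4.4053 /hr
μ = 60/6.98 = 8.5960 /hr
ρ = λ/μ = 4.4053/8.5960 = 0.5125
Wq = ρ/(μ−λ) = 0.5125/(8.5960−4.4053) = 0.12229 hr
In minutes: 0.12229·60 = 7.337 min

Final: 7.337 min


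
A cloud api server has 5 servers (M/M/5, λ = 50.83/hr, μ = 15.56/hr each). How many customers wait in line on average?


a = λ/μ = 3.2667; ρ = a/5 = 0.6533
P₀ = 0.034364
Lq = P₀·a^c·ρ / (c!·(1−ρ)²) = 0.034364·372.00826·0.6533/(120·0.12017)
= 0.57918

Final: 0.57918


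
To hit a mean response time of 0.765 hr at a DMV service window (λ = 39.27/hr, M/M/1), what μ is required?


W = 1/(μ−λ) ⇒ μ − λ = 1/W = 1/0.765 = 1.3072
μ = λ + 1/W = 39.27 + 1.3072 = 40.5772 per hr

Final: 40.5772 /hr


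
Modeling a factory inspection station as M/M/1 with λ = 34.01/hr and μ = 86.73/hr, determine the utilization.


ρ = λ/μ = 34.01/86.73 = 0.3921

Final: 0.3921


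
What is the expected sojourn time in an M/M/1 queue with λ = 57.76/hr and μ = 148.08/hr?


W = 1/(μ−λ) = 1/(148.08 − 57.76) = 1/90.32 = 0.01107 hr

Final: 0.01107 hr


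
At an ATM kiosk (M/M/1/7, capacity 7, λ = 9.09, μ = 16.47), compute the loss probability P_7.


ρ = λ/μ = 9.09/16.47 = 0.5519
P_K = (1−ρ)ρ^K/(1−ρ^(K+1)) = (0.4481·0.015599)/(1 − 0.008609)
= 0.006990/0.991391 = 0.007050

Final: 0.007050


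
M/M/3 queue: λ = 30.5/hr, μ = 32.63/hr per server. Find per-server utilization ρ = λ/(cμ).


ρ = λ/(cμ) = 30.5/(3·32.63) = 30.5/97.89 = 0.3116

Final: 0.3116


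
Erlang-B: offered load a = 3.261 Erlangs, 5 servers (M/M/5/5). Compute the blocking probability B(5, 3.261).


B(c,a) = (a^c/c!) / Σ_{k=0}^{c} a^k/k!
a^5/5! = 3.073072
Σ terms (k=0..5): 1.00000 + 3.26100 + 5.31706 + 5.77964 + 4.71186 + 3.07307 = 23.142633
B = 3.073072/23.142633 = 0.132788

Final: 0.132788


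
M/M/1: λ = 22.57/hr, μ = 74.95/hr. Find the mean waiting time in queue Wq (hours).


ρ = 22.57/74.95 = 0.3011
Wq = ρ/(μ−λ) = 0.3011/(74.95 − 22.57) = 0.3011/52.38 = 0.005749 hr

Final: 0.005749 hr


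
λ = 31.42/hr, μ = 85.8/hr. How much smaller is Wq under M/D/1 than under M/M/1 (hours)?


ρ = 31.42/85.8 = 0.3662
Wq(M/M/1) = ρ/(μ−λ) = 0.3662/54.38 = 0.006734 hr
Wq(M/D/1) = ρ/(2(μ−λ)) = 0.003367 hr
Savings = 0.006734 − 0.003367 = 0.003367 hr

Final: 0.003367 hr


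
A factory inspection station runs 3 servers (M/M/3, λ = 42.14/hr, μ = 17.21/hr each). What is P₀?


a = λ/μ = 42.14/17.21 = 2.4486; ρ = a/c = 0.8162
Σ_{k=0}^{2} a^k/k! (terms k=0..2) = 1.00000 + 2.44858 + 2.99776 = 6.44634
Tail: a^3/(3!(1−ρ)) = 14.68050/(6·0.1838) = 13.31146
P₀ = 1/(6.44634 + 13.31146) = 1/19.75780 = 0.050613

Final: 0.050613


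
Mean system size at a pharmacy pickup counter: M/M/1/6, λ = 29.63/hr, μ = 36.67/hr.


ρ = 29.63/36.67 = 0.8080
L = ρ[1 − (K+1)ρ^K + Kρ^(K+1)] / [(1−ρ)(1−ρ^(K+1))]
Numerator: 0.8080·(1 − 7·0.278307 + 6·0.224877) = 0.324106
Denominator: (0.1920)·(0.775123) = 0.148810
L = 0.324106/0.148810 = 2.1780

Final: 2.1780


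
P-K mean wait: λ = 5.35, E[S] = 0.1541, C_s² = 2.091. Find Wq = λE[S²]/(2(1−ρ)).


ρ = λ·E[S] = 5.35·0.1541 = 0.8244
E[S²] = E[S]²(1+C_s²) = 0.1541²·(1+2.091) = 0.073401
Wq = λ·E[S²]/(2(1−ρ)) = 5.35·0.073401/(2·0.1756) = 1.11838 hr

Final: 1.11838 hr


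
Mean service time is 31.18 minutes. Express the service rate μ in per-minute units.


μ = 1/(service time) in consistent units.
1 minute = 1 min, so μ = 1/31.18 = 0.03207 per minute

Final: 0.03207 /min


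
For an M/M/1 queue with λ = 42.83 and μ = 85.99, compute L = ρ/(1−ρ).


ρ = λ/μ = 42.83/85.99 = 0.4981
L = ρ/(1−ρ) = 0.4981/(1 − 0.4981) = 0.4981/0.5019 = 0.9924

Final: 0.9924
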